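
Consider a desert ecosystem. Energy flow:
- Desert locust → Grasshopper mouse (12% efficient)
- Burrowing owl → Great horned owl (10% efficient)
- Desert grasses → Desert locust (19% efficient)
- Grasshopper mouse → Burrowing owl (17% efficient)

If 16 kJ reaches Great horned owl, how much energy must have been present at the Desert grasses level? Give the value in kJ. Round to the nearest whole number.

41280 kJ

Cumulative transfer efficiency: 0.19 × 0.12 × 0.17 × 0.1 = 0.0003876
Desert grasses energy = 16 / 0.0003876 = 41280 kJ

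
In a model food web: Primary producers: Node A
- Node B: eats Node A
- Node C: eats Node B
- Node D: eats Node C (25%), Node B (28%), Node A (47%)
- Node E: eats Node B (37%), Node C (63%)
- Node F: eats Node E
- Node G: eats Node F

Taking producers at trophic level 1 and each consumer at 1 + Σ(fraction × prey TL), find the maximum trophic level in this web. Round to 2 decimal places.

5.63

Node B: 1 + 1 = 2
Node C: 1 + 2 = 3
Node D: 1 + (0.25×3 + 0.28×2 + 0.47×1) = 2.78
Node E: 1 + (0.37×2 + 0.63×3) = 3.63
Node F: 1 + 3.63 = 4.63
Node G: 1 + 4.63 = 5.63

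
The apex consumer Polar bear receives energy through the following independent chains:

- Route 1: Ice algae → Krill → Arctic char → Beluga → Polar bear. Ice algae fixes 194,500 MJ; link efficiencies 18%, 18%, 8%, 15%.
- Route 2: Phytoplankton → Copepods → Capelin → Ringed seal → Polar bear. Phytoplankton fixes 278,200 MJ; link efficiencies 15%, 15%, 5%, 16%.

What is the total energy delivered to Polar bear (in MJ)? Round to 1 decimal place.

Route 1: 194500 × 0.18 × 0.18 × 0.08 × 0.15 = 75.6216 MJ
Route 2: 278200 × 0.15 × 0.15 × 0.05 × 0.16 = 50.076 MJ
Total at Polar bear: 75.6216 + 50.076 = 125.6976 MJ

125.7 MJ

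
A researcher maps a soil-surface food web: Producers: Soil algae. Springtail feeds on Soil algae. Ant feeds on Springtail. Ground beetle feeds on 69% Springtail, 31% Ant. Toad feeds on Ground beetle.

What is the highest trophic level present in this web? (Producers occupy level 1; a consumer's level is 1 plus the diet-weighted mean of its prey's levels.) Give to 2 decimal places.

4.31

Springtail: 1 + 1 = 2
Ant: 1 + 2 = 3
Ground beetle: 1 + (0.69×2 + 0.31×3) = 3.31
Toad: 1 + 3.31 = 4.31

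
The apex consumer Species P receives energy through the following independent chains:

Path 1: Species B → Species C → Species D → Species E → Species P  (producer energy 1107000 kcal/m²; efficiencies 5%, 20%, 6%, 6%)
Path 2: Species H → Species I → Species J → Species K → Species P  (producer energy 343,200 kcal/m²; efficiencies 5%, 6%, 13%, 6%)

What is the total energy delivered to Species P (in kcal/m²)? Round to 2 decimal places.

47.88 kcal/m²

Path 1: 1107000 × 0.05 × 0.2 × 0.06 × 0.06 = 39.852 kcal/m²
Path 2: 343200 × 0.05 × 0.06 × 0.13 × 0.06 = 8.03088 kcal/m²
Total at Species P: 39.852 + 8.03088 = 47.88288 kcal/m²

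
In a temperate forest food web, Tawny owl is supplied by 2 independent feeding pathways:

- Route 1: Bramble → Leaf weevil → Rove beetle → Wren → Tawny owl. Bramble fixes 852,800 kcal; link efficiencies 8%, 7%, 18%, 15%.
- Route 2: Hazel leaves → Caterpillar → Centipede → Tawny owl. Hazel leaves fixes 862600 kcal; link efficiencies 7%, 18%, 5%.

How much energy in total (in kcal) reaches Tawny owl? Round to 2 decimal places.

Route 1: 852800 × 0.08 × 0.07 × 0.18 × 0.15 = 128.94336 kcal
Route 2: 862600 × 0.07 × 0.18 × 0.05 = 543.438 kcal
Total at Tawny owl: 128.94336 + 543.438 = 672.38136 kcal

672.38 kcal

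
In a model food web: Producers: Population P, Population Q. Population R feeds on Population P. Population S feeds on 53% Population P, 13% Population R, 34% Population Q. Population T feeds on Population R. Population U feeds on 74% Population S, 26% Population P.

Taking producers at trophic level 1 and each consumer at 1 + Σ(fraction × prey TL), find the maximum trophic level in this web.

Population R: 1 + 1 = 2
Population S: 1 + (0.53×1 + 0.13×2 + 0.34×1) = 2.13
Population T: 1 + 2 = 3
Population U: 1 + (0.74×2.13 + 0.26×1) = 2.8362

3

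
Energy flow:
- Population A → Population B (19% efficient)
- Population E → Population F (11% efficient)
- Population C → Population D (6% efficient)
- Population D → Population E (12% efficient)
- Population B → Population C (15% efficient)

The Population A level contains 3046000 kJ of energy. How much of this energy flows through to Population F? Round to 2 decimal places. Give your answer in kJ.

68.75 kJ

Population B: 3046000 × 0.19 = 578740 kJ
Population C: 578740 × 0.15 = 86811 kJ
Population D: 86811 × 0.06 = 5208.66 kJ
Population E: 5208.66 × 0.12 = 625.0392 kJ
Population F: 625.0392 × 0.11 = 68.754312 kJ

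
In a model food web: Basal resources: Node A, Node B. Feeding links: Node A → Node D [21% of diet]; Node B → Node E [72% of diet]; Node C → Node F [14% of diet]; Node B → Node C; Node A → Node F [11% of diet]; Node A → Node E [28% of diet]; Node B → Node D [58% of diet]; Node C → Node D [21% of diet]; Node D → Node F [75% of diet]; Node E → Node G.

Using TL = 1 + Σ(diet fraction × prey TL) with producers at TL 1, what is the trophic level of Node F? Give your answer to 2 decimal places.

3.05

Node C: 1 + 1 = 2
Node D: 1 + (0.58×1 + 0.21×2 + 0.21×1) = 2.21
Node E: 1 + (0.72×1 + 0.28×1) = 2
Node F: 1 + (0.14×2 + 0.11×1 + 0.75×2.21) = 3.0475
Node G: 1 + 2 = 3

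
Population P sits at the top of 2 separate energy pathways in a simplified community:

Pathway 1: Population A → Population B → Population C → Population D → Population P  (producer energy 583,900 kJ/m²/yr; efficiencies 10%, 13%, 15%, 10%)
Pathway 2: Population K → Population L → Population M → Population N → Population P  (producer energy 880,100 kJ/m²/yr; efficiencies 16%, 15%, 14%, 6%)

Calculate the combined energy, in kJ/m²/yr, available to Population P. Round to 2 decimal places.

291.29 kJ/m²/yr

Pathway 1: 583900 × 0.1 × 0.13 × 0.15 × 0.1 = 113.8605 kJ/m²/yr
Pathway 2: 880100 × 0.16 × 0.15 × 0.14 × 0.06 = 177.42816 kJ/m²/yr
Total at Population P: 113.8605 + 177.42816 = 291.28866 kJ/m²/yr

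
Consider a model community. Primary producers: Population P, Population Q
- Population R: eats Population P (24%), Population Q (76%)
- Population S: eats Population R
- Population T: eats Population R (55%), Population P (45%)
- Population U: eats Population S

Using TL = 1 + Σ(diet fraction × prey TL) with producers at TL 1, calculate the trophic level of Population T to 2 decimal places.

2.55

Population R: 1 + (0.24×1 + 0.76×1) = 2
Population S: 1 + 2 = 3
Population T: 1 + (0.55×2 + 0.45×1) = 2.55
Population U: 1 + 3 = 4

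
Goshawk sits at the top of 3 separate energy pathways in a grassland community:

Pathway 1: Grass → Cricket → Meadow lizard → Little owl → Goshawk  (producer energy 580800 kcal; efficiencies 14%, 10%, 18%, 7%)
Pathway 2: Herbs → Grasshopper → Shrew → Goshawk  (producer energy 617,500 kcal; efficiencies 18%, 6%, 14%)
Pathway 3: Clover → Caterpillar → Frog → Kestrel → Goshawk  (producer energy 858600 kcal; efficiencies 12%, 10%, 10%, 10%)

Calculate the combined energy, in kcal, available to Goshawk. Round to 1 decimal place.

Pathway 1: 580800 × 0.14 × 0.1 × 0.18 × 0.07 = 102.45312 kcal
Pathway 2: 617500 × 0.18 × 0.06 × 0.14 = 933.66 kcal
Pathway 3: 858600 × 0.12 × 0.1 × 0.1 × 0.1 = 103.032 kcal
Total at Goshawk: 102.45312 + 933.66 + 103.032 = 1139.14512 kcal

1139.1 kcal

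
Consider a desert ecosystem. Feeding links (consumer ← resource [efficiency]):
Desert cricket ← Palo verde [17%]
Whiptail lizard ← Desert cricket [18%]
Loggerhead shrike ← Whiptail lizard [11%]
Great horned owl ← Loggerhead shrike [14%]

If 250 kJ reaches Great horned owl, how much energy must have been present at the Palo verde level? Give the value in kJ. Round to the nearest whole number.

Cumulative transfer efficiency: 0.17 × 0.18 × 0.11 × 0.14 = 0.00047124
Palo verde energy = 250 / 0.00047124 = 530515 kJ

530515 kJ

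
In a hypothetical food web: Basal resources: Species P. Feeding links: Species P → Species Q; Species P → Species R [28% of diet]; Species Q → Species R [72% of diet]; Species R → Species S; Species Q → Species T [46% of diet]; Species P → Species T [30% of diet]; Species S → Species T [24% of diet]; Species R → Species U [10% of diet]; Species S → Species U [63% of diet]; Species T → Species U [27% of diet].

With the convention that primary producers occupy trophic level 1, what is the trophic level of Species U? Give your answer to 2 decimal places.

4.46

Species Q: 1 + 1 = 2
Species R: 1 + (0.28×1 + 0.72×2) = 2.72
Species S: 1 + 2.72 = 3.72
Species T: 1 + (0.46×2 + 0.3×1 + 0.24×3.72) = 3.1128
Species U: 1 + (0.1×2.72 + 0.63×3.72 + 0.27×3.1128) = 4.456056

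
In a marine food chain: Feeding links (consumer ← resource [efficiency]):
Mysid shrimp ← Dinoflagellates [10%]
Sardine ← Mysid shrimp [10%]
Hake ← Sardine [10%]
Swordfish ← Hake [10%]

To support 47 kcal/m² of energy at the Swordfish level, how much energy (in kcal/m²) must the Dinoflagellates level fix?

Cumulative transfer efficiency: 0.1 × 0.1 × 0.1 × 0.1 = 0.0001
Dinoflagellates energy = 47 / 0.0001 = 470000 kcal/m²

470000 kcal/m²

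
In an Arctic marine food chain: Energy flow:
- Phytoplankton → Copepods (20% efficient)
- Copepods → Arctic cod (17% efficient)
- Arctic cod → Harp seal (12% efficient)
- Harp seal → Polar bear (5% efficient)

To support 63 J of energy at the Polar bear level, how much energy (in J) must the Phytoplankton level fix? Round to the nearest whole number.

308824 J

Cumulative transfer efficiency: 0.2 × 0.17 × 0.12 × 0.05 = 0.000204
Phytoplankton energy = 63 / 0.000204 = 308824 J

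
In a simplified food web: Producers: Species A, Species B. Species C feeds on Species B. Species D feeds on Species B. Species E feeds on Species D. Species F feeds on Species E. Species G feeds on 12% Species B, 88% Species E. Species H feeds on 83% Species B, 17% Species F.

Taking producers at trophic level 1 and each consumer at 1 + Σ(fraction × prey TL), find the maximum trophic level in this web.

4

Species C: 1 + 1 = 2
Species D: 1 + 1 = 2
Species E: 1 + 2 = 3
Species F: 1 + 3 = 4
Species G: 1 + (0.12×1 + 0.88×3) = 3.76
Species H: 1 + (0.83×1 + 0.17×4) = 2.51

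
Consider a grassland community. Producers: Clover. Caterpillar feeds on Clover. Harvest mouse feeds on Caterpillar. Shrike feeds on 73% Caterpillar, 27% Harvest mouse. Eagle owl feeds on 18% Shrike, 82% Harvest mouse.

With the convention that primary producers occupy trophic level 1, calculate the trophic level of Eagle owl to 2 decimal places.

4.05

Caterpillar: 1 + 1 = 2
Harvest mouse: 1 + 2 = 3
Shrike: 1 + (0.73×2 + 0.27×3) = 3.27
Eagle owl: 1 + (0.18×3.27 + 0.82×3) = 4.0486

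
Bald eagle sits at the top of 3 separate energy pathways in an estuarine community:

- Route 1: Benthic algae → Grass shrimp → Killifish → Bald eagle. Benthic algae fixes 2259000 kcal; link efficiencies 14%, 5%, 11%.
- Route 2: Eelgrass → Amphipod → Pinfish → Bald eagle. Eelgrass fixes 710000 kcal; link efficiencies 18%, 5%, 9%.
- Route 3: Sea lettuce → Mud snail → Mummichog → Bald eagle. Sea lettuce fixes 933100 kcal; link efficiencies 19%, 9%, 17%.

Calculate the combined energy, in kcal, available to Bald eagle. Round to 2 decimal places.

5027.05 kcal

Route 1: 2259000 × 0.14 × 0.05 × 0.11 = 1739.43 kcal
Route 2: 710000 × 0.18 × 0.05 × 0.09 = 575.1 kcal
Route 3: 933100 × 0.19 × 0.09 × 0.17 = 2712.5217 kcal
Total at Bald eagle: 1739.43 + 575.1 + 2712.5217 = 5027.0517 kcal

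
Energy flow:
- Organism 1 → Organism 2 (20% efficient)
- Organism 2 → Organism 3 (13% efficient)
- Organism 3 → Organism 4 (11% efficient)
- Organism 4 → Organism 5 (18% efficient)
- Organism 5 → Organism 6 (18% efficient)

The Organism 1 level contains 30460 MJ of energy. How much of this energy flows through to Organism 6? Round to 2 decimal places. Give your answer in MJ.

2.82 MJ

Organism 2: 30460 × 0.2 = 6092 MJ
Organism 3: 6092 × 0.13 = 791.96 MJ
Organism 4: 791.96 × 0.11 = 87.1156 MJ
Organism 5: 87.1156 × 0.18 = 15.680808 MJ
Organism 6: 15.680808 × 0.18 = 2.82254544 MJ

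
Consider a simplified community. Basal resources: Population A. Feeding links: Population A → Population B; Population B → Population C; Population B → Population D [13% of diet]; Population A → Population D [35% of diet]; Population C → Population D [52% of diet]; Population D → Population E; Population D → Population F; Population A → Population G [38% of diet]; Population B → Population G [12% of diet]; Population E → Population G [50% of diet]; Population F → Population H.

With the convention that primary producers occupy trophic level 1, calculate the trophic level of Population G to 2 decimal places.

3.71

Population B: 1 + 1 = 2
Population C: 1 + 2 = 3
Population D: 1 + (0.13×2 + 0.35×1 + 0.52×3) = 3.17
Population E: 1 + 3.17 = 4.17
Population F: 1 + 3.17 = 4.17
Population G: 1 + (0.38×1 + 0.12×2 + 0.5×4.17) = 3.705
Population H: 1 + 4.17 = 5.17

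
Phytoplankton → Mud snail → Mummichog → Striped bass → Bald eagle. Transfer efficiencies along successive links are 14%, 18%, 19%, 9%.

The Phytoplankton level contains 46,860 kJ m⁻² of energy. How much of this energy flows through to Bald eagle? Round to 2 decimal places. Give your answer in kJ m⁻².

Mud snail: 46860 × 0.14 = 6560.4 kJ m⁻²
Mummichog: 6560.4 × 0.18 = 1180.872 kJ m⁻²
Striped bass: 1180.872 × 0.19 = 224.36568 kJ m⁻²
Bald eagle: 224.36568 × 0.09 = 20.1929112 kJ m⁻²

20.19 kJ m⁻²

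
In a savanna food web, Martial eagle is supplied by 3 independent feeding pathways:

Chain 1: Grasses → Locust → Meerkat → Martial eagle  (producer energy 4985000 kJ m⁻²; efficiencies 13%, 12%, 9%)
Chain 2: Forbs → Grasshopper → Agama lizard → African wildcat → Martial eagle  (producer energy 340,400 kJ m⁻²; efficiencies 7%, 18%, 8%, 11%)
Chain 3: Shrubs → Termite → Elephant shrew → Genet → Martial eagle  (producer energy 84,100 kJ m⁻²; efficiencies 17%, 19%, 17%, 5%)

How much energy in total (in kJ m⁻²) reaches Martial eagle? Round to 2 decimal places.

Chain 1: 4985000 × 0.13 × 0.12 × 0.09 = 6998.94 kJ m⁻²
Chain 2: 340400 × 0.07 × 0.18 × 0.08 × 0.11 = 37.743552 kJ m⁻²
Chain 3: 84100 × 0.17 × 0.19 × 0.17 × 0.05 = 23.089655 kJ m⁻²
Total at Martial eagle: 6998.94 + 37.743552 + 23.089655 = 7059.773207 kJ m⁻²

7059.77 kJ m⁻²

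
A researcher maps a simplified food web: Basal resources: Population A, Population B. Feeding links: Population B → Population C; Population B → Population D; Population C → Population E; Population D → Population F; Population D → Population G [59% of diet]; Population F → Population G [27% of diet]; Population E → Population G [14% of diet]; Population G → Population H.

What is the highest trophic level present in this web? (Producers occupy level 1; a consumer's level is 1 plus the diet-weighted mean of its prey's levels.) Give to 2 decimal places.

Population C: 1 + 1 = 2
Population D: 1 + 1 = 2
Population E: 1 + 2 = 3
Population F: 1 + 2 = 3
Population G: 1 + (0.59×2 + 0.27×3 + 0.14×3) = 3.41
Population H: 1 + 3.41 = 4.41

4.41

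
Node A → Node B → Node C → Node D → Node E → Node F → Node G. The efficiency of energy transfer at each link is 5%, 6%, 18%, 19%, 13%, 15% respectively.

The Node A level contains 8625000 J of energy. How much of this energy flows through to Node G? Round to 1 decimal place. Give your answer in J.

Node B: 8625000 × 0.05 = 431250 J
Node C: 431250 × 0.06 = 25875 J
Node D: 25875 × 0.18 = 4657.5 J
Node E: 4657.5 × 0.19 = 884.925 J
Node F: 884.925 × 0.13 = 115.04025 J
Node G: 115.04025 × 0.15 = 17.2560375 J

17.3 J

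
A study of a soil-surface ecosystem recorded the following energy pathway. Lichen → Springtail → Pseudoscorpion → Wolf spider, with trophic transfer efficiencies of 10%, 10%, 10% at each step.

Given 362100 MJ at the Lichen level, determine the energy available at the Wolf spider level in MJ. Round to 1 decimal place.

362.1 MJ

Springtail: 362100 × 0.1 = 36210 MJ
Pseudoscorpion: 36210 × 0.1 = 3621 MJ
Wolf spider: 3621 × 0.1 = 362.1 MJ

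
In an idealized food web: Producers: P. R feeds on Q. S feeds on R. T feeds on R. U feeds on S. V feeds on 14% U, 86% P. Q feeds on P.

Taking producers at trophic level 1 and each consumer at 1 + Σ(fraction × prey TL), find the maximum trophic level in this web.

Q: 1 + 1 = 2
R: 1 + 2 = 3
S: 1 + 3 = 4
T: 1 + 3 = 4
U: 1 + 4 = 5
V: 1 + (0.14×5 + 0.86×1) = 2.56

5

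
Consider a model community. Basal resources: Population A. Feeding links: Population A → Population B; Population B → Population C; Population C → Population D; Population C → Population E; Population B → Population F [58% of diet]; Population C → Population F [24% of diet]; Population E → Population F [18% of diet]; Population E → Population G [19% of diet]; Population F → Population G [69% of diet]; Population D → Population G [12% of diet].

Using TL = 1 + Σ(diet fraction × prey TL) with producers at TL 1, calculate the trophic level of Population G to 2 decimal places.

4.72

Population B: 1 + 1 = 2
Population C: 1 + 2 = 3
Population D: 1 + 3 = 4
Population E: 1 + 3 = 4
Population F: 1 + (0.58×2 + 0.24×3 + 0.18×4) = 3.6
Population G: 1 + (0.19×4 + 0.69×3.6 + 0.12×4) = 4.724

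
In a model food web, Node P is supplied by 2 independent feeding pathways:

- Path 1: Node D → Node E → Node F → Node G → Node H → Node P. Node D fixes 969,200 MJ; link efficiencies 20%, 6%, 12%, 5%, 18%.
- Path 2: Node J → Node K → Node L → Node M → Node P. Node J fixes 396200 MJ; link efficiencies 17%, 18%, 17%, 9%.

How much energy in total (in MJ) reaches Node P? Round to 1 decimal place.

198.1 MJ

Path 1: 969200 × 0.2 × 0.06 × 0.12 × 0.05 × 0.18 = 12.560832 MJ
Path 2: 396200 × 0.17 × 0.18 × 0.17 × 0.09 = 185.492916 MJ
Total at Node P: 12.560832 + 185.492916 = 198.053748 MJ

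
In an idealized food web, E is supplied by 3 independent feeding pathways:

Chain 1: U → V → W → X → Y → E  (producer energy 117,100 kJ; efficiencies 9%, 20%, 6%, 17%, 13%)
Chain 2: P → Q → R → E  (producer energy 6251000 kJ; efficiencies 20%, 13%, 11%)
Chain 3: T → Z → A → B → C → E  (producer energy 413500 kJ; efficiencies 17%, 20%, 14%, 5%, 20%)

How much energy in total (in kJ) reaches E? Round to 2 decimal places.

Chain 1: 117100 × 0.09 × 0.2 × 0.06 × 0.17 × 0.13 = 2.7949428 kJ
Chain 2: 6251000 × 0.2 × 0.13 × 0.11 = 17877.86 kJ
Chain 3: 413500 × 0.17 × 0.2 × 0.14 × 0.05 × 0.2 = 19.6826 kJ
Total at E: 2.7949428 + 17877.86 + 19.6826 = 17900.3375428 kJ

17900.34 kJ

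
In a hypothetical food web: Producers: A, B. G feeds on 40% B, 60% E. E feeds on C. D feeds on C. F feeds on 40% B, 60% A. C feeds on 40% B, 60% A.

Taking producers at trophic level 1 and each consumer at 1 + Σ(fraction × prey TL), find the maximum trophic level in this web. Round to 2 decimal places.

3.20

C: 1 + (0.4×1 + 0.6×1) = 2
D: 1 + 2 = 3
E: 1 + 2 = 3
F: 1 + (0.4×1 + 0.6×1) = 2
G: 1 + (0.4×1 + 0.6×3) = 3.2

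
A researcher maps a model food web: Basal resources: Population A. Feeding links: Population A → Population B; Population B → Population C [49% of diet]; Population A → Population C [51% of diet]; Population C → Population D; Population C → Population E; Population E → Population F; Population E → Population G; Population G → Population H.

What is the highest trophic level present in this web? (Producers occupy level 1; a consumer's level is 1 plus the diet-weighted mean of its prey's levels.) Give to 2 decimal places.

5.49

Population B: 1 + 1 = 2
Population C: 1 + (0.49×2 + 0.51×1) = 2.49
Population D: 1 + 2.49 = 3.49
Population E: 1 + 2.49 = 3.49
Population F: 1 + 3.49 = 4.49
Population G: 1 + 3.49 = 4.49
Population H: 1 + 4.49 = 5.49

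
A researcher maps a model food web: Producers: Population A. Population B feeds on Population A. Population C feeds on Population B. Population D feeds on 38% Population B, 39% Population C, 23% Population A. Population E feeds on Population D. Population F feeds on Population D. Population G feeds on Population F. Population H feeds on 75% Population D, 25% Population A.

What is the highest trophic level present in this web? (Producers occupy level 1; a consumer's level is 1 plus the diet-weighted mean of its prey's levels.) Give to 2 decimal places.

Population B: 1 + 1 = 2
Population C: 1 + 2 = 3
Population D: 1 + (0.38×2 + 0.39×3 + 0.23×1) = 3.16
Population E: 1 + 3.16 = 4.16
Population F: 1 + 3.16 = 4.16
Population G: 1 + 4.16 = 5.16
Population H: 1 + (0.75×3.16 + 0.25×1) = 3.62

5.16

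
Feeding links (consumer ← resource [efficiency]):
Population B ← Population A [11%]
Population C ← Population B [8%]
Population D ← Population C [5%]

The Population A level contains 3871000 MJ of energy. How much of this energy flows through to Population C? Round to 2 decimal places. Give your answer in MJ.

Population B: 3871000 × 0.11 = 425810 MJ
Population C: 425810 × 0.08 = 34064.8 MJ

34064.80 MJ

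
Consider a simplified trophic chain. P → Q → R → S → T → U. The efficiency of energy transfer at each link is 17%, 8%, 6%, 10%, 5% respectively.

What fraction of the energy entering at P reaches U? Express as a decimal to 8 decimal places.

Product of link efficiencies: 0.17 × 0.08 × 0.06 × 0.1 × 0.05 = 0.00000408

0.00000408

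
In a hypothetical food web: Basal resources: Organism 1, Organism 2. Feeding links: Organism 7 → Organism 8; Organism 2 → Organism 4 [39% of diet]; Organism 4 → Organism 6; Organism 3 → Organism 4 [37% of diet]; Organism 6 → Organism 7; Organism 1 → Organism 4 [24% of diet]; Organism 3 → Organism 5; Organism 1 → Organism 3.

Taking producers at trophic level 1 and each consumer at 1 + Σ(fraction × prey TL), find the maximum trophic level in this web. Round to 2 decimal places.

5.37

Organism 3: 1 + 1 = 2
Organism 4: 1 + (0.24×1 + 0.37×2 + 0.39×1) = 2.37
Organism 5: 1 + 2 = 3
Organism 6: 1 + 2.37 = 3.37
Organism 7: 1 + 3.37 = 4.37
Organism 8: 1 + 4.37 = 5.37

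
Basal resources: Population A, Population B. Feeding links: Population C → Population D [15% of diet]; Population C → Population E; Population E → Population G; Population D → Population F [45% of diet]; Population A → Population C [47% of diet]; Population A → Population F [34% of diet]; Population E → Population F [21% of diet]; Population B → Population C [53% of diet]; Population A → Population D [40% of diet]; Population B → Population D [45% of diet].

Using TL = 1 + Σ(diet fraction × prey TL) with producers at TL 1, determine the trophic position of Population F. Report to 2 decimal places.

2.94

Population C: 1 + (0.47×1 + 0.53×1) = 2
Population D: 1 + (0.15×2 + 0.45×1 + 0.4×1) = 2.15
Population E: 1 + 2 = 3
Population F: 1 + (0.21×3 + 0.45×2.15 + 0.34×1) = 2.9375
Population G: 1 + 3 = 4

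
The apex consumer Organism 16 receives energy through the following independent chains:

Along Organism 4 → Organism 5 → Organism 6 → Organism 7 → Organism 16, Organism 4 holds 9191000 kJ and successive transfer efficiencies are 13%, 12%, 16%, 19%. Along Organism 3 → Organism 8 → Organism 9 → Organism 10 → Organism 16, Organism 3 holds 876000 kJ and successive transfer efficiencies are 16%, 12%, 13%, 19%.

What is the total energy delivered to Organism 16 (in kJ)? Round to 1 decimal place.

4774.2 kJ

Via Organism 4: 9191000 × 0.13 × 0.12 × 0.16 × 0.19 = 4358.73984 kJ
Via Organism 3: 876000 × 0.16 × 0.12 × 0.13 × 0.19 = 415.43424 kJ
Total at Organism 16: 4358.73984 + 415.43424 = 4774.17408 kJ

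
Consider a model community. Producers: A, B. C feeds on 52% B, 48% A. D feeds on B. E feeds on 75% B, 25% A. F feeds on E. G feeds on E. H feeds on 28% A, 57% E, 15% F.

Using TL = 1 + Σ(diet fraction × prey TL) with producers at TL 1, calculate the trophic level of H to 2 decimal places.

C: 1 + (0.52×1 + 0.48×1) = 2
D: 1 + 1 = 2
E: 1 + (0.75×1 + 0.25×1) = 2
F: 1 + 2 = 3
G: 1 + 2 = 3
H: 1 + (0.28×1 + 0.57×2 + 0.15×3) = 2.87

2.87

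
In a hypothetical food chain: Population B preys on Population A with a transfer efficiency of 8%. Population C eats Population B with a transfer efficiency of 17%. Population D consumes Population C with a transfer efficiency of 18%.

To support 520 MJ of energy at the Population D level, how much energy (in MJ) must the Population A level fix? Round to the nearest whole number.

212418 MJ

Cumulative transfer efficiency: 0.08 × 0.17 × 0.18 = 0.002448
Population A energy = 520 / 0.002448 = 212418 MJ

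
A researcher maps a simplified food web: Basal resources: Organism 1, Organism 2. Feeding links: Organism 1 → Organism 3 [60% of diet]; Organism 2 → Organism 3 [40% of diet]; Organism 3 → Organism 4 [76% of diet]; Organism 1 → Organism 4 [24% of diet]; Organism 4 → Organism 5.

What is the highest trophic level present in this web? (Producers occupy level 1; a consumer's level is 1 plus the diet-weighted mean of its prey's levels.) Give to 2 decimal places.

3.76

Organism 3: 1 + (0.6×1 + 0.4×1) = 2
Organism 4: 1 + (0.76×2 + 0.24×1) = 2.76
Organism 5: 1 + 2.76 = 3.76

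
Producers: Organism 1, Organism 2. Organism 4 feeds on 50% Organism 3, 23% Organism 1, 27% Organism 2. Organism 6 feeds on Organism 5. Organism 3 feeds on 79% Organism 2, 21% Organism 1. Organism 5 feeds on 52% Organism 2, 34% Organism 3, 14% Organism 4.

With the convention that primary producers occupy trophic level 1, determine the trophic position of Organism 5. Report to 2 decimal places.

Organism 3: 1 + (0.79×1 + 0.21×1) = 2
Organism 4: 1 + (0.5×2 + 0.23×1 + 0.27×1) = 2.5
Organism 5: 1 + (0.52×1 + 0.34×2 + 0.14×2.5) = 2.55
Organism 6: 1 + 2.55 = 3.55

2.55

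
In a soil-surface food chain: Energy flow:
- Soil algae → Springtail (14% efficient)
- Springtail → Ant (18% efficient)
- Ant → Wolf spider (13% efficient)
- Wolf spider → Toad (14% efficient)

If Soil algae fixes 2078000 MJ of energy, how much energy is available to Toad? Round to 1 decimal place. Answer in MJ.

953.1 MJ

Springtail: 2078000 × 0.14 = 290920 MJ
Ant: 290920 × 0.18 = 52365.6 MJ
Wolf spider: 52365.6 × 0.13 = 6807.528 MJ
Toad: 6807.528 × 0.14 = 953.05392 MJ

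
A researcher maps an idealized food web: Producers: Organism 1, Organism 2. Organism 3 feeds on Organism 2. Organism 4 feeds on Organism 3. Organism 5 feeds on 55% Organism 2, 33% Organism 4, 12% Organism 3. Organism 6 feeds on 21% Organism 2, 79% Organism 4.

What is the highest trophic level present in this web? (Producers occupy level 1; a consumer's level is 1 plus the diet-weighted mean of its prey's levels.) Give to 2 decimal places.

3.58

Organism 3: 1 + 1 = 2
Organism 4: 1 + 2 = 3
Organism 5: 1 + (0.55×1 + 0.33×3 + 0.12×2) = 2.78
Organism 6: 1 + (0.21×1 + 0.79×3) = 3.58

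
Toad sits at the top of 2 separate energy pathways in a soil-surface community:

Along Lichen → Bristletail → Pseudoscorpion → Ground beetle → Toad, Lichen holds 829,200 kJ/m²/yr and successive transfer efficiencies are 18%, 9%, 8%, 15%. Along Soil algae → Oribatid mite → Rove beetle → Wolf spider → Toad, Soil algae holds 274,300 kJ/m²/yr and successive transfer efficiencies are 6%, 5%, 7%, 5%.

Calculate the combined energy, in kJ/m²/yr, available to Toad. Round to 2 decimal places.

164.08 kJ/m²/yr

Via Lichen: 829200 × 0.18 × 0.09 × 0.08 × 0.15 = 161.19648 kJ/m²/yr
Via Soil algae: 274300 × 0.06 × 0.05 × 0.07 × 0.05 = 2.88015 kJ/m²/yr
Total at Toad: 161.19648 + 2.88015 = 164.07663 kJ/m²/yr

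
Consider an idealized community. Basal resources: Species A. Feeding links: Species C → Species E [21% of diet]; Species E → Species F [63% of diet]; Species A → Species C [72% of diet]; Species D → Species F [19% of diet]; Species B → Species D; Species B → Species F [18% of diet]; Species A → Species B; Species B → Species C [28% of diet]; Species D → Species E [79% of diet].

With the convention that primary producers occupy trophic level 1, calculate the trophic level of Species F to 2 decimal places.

4.35

Species B: 1 + 1 = 2
Species C: 1 + (0.28×2 + 0.72×1) = 2.28
Species D: 1 + 2 = 3
Species E: 1 + (0.79×3 + 0.21×2.28) = 3.8488
Species F: 1 + (0.18×2 + 0.63×3.8488 + 0.19×3) = 4.354744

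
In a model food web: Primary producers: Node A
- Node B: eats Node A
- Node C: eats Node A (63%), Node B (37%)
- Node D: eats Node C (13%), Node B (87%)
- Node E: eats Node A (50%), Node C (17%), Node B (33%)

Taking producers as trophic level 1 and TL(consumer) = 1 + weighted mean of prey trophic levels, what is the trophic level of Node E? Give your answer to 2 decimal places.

Node B: 1 + 1 = 2
Node C: 1 + (0.63×1 + 0.37×2) = 2.37
Node D: 1 + (0.13×2.37 + 0.87×2) = 3.0481
Node E: 1 + (0.5×1 + 0.17×2.37 + 0.33×2) = 2.5629

2.56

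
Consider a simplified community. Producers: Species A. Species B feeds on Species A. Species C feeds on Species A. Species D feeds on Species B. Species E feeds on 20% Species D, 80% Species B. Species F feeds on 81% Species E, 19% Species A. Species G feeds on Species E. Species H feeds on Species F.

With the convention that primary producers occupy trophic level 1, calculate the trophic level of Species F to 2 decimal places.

Species B: 1 + 1 = 2
Species C: 1 + 1 = 2
Species D: 1 + 2 = 3
Species E: 1 + (0.2×3 + 0.8×2) = 3.2
Species F: 1 + (0.81×3.2 + 0.19×1) = 3.782
Species G: 1 + 3.2 = 4.2
Species H: 1 + 3.782 = 4.782

3.78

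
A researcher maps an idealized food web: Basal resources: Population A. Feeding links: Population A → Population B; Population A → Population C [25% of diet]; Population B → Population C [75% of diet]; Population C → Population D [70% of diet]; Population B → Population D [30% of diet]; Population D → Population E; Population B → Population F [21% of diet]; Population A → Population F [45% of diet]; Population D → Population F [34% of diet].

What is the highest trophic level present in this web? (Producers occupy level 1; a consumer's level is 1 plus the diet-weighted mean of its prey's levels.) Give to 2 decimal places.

Population B: 1 + 1 = 2
Population C: 1 + (0.25×1 + 0.75×2) = 2.75
Population D: 1 + (0.7×2.75 + 0.3×2) = 3.525
Population E: 1 + 3.525 = 4.525
Population F: 1 + (0.21×2 + 0.45×1 + 0.34×3.525) = 3.0685

4.53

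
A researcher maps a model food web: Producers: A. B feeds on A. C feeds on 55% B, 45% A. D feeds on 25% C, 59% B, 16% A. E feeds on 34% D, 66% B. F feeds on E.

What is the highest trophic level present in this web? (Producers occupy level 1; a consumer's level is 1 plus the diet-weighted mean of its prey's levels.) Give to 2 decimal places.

B: 1 + 1 = 2
C: 1 + (0.55×2 + 0.45×1) = 2.55
D: 1 + (0.25×2.55 + 0.59×2 + 0.16×1) = 2.9775
E: 1 + (0.34×2.9775 + 0.66×2) = 3.33235
F: 1 + 3.33235 = 4.33235

4.33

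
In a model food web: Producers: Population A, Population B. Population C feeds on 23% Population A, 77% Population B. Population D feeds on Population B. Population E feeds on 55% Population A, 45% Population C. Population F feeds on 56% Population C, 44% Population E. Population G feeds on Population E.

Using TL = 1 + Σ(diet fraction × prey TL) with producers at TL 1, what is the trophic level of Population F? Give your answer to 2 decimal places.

Population C: 1 + (0.23×1 + 0.77×1) = 2
Population D: 1 + 1 = 2
Population E: 1 + (0.55×1 + 0.45×2) = 2.45
Population F: 1 + (0.56×2 + 0.44×2.45) = 3.198
Population G: 1 + 2.45 = 3.45

3.20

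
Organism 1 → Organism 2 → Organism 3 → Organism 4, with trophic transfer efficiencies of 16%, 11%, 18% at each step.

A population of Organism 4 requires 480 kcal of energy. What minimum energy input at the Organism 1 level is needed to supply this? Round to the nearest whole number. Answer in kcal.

151515 kcal

Cumulative transfer efficiency: 0.16 × 0.11 × 0.18 = 0.003168
Organism 1 energy = 480 / 0.003168 = 151515 kcal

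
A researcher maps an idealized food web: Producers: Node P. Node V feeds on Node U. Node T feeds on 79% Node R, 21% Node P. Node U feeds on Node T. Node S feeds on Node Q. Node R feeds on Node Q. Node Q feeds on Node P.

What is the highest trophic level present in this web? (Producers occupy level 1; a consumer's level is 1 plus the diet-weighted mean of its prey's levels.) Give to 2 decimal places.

Node Q: 1 + 1 = 2
Node R: 1 + 2 = 3
Node S: 1 + 2 = 3
Node T: 1 + (0.79×3 + 0.21×1) = 3.58
Node U: 1 + 3.58 = 4.58
Node V: 1 + 4.58 = 5.58

5.58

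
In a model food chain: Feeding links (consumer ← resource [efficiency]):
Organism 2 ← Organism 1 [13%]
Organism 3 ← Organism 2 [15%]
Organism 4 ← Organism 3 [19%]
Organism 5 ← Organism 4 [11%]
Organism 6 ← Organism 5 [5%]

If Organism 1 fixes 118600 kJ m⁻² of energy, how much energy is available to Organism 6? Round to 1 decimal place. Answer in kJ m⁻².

Organism 2: 118600 × 0.13 = 15418 kJ m⁻²
Organism 3: 15418 × 0.15 = 2312.7 kJ m⁻²
Organism 4: 2312.7 × 0.19 = 439.413 kJ m⁻²
Organism 5: 439.413 × 0.11 = 48.33543 kJ m⁻²
Organism 6: 48.33543 × 0.05 = 2.4167715 kJ m⁻²

2.4 kJ m⁻²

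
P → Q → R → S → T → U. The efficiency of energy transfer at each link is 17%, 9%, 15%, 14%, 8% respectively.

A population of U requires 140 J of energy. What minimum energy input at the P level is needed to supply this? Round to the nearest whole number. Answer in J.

Cumulative transfer efficiency: 0.17 × 0.09 × 0.15 × 0.14 × 0.08 = 0.000025704
P energy = 140 / 0.000025704 = 5446623 J

5446623 J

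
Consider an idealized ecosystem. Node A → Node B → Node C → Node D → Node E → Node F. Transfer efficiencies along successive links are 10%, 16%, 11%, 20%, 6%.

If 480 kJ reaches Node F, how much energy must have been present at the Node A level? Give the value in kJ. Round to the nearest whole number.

22727273 kJ

Cumulative transfer efficiency: 0.1 × 0.16 × 0.11 × 0.2 × 0.06 = 0.00002112
Node A energy = 480 / 0.00002112 = 22727273 kJ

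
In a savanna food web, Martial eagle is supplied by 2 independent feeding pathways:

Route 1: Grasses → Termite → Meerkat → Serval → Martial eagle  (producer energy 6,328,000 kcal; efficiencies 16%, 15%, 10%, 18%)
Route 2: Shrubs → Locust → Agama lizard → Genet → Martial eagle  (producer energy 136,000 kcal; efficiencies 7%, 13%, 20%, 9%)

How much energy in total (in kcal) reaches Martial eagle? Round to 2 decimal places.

Route 1: 6328000 × 0.16 × 0.15 × 0.1 × 0.18 = 2733.696 kcal
Route 2: 136000 × 0.07 × 0.13 × 0.2 × 0.09 = 22.2768 kcal
Total at Martial eagle: 2733.696 + 22.2768 = 2755.9728 kcal

2755.97 kcal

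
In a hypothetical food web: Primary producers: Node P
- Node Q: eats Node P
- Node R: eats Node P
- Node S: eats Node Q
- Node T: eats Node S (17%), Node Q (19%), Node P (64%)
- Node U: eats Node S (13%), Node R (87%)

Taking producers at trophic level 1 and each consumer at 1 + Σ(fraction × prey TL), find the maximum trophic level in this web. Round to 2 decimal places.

3.13

Node Q: 1 + 1 = 2
Node R: 1 + 1 = 2
Node S: 1 + 2 = 3
Node T: 1 + (0.17×3 + 0.19×2 + 0.64×1) = 2.53
Node U: 1 + (0.13×3 + 0.87×2) = 3.13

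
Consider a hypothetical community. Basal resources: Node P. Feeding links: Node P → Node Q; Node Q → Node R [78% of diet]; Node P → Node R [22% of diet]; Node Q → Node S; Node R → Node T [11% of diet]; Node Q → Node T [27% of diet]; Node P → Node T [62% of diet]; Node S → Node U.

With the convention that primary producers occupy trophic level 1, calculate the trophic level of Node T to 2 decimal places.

2.47

Node Q: 1 + 1 = 2
Node R: 1 + (0.78×2 + 0.22×1) = 2.78
Node S: 1 + 2 = 3
Node T: 1 + (0.11×2.78 + 0.27×2 + 0.62×1) = 2.4658
Node U: 1 + 3 = 4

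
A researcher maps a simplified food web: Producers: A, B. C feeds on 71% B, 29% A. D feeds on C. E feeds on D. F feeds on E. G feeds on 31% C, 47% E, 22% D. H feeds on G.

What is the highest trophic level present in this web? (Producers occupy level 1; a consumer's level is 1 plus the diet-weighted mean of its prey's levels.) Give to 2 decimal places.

C: 1 + (0.71×1 + 0.29×1) = 2
D: 1 + 2 = 3
E: 1 + 3 = 4
F: 1 + 4 = 5
G: 1 + (0.31×2 + 0.47×4 + 0.22×3) = 4.16
H: 1 + 4.16 = 5.16

5.16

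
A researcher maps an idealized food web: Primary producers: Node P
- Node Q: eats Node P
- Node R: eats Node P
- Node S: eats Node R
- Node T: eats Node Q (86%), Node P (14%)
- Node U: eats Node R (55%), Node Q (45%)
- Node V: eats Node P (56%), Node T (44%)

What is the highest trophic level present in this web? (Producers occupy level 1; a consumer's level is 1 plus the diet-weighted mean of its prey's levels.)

3

Node Q: 1 + 1 = 2
Node R: 1 + 1 = 2
Node S: 1 + 2 = 3
Node T: 1 + (0.86×2 + 0.14×1) = 2.86
Node U: 1 + (0.55×2 + 0.45×2) = 3
Node V: 1 + (0.56×1 + 0.44×2.86) = 2.8184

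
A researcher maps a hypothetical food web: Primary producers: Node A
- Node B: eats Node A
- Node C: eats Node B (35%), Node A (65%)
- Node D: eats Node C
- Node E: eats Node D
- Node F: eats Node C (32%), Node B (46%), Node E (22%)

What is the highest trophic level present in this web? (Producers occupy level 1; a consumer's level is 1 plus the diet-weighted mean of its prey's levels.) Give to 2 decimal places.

Node B: 1 + 1 = 2
Node C: 1 + (0.35×2 + 0.65×1) = 2.35
Node D: 1 + 2.35 = 3.35
Node E: 1 + 3.35 = 4.35
Node F: 1 + (0.32×2.35 + 0.46×2 + 0.22×4.35) = 3.629

4.35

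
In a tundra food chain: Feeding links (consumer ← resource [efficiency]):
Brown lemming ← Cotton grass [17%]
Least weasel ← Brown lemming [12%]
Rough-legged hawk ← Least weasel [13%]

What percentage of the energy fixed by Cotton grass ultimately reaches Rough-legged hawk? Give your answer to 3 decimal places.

0.265%

Product of link efficiencies: 0.17 × 0.12 × 0.13 = 0.002652
As a percentage: 0.002652 × 100 = 0.265%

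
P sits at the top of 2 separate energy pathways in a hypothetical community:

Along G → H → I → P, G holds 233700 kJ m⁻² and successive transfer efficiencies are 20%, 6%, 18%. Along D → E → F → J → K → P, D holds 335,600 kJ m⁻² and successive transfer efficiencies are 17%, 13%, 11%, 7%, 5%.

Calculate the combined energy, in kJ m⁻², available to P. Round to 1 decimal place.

Via G: 233700 × 0.2 × 0.06 × 0.18 = 504.792 kJ m⁻²
Via D: 335600 × 0.17 × 0.13 × 0.11 × 0.07 × 0.05 = 2.8554526 kJ m⁻²
Total at P: 504.792 + 2.8554526 = 507.6474526 kJ m⁻²

507.6 kJ m⁻²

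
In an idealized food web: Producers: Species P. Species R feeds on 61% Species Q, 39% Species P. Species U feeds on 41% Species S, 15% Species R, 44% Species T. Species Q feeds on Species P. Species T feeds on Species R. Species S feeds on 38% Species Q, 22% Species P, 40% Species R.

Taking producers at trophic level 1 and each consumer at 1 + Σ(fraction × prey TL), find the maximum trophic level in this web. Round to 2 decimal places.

4.22

Species Q: 1 + 1 = 2
Species R: 1 + (0.61×2 + 0.39×1) = 2.61
Species S: 1 + (0.38×2 + 0.22×1 + 0.4×2.61) = 3.024
Species T: 1 + 2.61 = 3.61
Species U: 1 + (0.41×3.024 + 0.15×2.61 + 0.44×3.61) = 4.21974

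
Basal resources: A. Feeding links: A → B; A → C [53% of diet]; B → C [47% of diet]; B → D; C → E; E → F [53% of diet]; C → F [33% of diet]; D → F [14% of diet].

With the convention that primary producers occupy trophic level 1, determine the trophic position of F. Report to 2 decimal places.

4.07

B: 1 + 1 = 2
C: 1 + (0.53×1 + 0.47×2) = 2.47
D: 1 + 2 = 3
E: 1 + 2.47 = 3.47
F: 1 + (0.53×3.47 + 0.33×2.47 + 0.14×3) = 4.0742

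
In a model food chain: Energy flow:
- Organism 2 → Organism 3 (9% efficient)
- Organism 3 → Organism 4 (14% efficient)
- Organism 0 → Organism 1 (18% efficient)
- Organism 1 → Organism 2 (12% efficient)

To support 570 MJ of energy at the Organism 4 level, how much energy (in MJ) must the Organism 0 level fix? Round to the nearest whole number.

Cumulative transfer efficiency: 0.18 × 0.12 × 0.09 × 0.14 = 0.00027216
Organism 0 energy = 570 / 0.00027216 = 2094356 MJ

2094356 MJ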